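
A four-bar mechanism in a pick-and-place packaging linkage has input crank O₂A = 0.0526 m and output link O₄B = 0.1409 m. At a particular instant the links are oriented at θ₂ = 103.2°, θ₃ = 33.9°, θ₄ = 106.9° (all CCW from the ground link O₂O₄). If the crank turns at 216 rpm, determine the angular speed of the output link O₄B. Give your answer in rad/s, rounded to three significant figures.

8.26

ω₂ = 22.62 rad/s (from 216 rpm).
Differentiating the loop-closure r₂e^{iθ₂}+r₃e^{iθ₃}=r₁+r₄e^{iθ₄} gives r₂ω₂e^{iθ₂}+r₃ω₃e^{iθ₃}=r₄ω₄e^{iθ₄}.
Eliminating the other unknown: ω₄ = r₂ω₂ sin(θ₂−θ₃) / [r₄ sin(θ₄−θ₃)].
Numerator sine = +0.93544; denominator sine = +0.95630.
Result = 0.0526·22.62·(+0.93544) / (0.1409·(+0.95630)) = +8.26 rad/s; magnitude 8.26 rad/s.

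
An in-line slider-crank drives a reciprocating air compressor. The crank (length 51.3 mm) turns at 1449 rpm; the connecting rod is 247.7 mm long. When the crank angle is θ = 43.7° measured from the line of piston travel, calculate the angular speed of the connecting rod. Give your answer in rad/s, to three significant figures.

23.0

ω = 151.7 rad/s (converted from 1449 rpm).
The rod makes angle φ with the slider axis where L sinφ = r sinθ; differentiating, L cosφ·φ̇ = r ω cosθ.
L cosφ = √(L² − r² sin²θ) = 0.24515 m.
|ω_rod| = r ω |cosθ| / √(L² − r² sin²θ) = 0.0513·151.7·0.72297/0.24515 = 22.956 rad/s.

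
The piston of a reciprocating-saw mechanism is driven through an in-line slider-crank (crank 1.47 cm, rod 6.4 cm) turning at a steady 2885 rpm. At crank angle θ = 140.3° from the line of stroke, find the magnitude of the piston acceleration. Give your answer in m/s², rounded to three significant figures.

971

ω = 2π·2885/60 = 302.1 rad/s
x(θ) = r cosθ + √(L² − r² sin²θ); with ω constant, a = ω²·d²x/dθ².
d²x/dθ² = −r cosθ − r²(cos2θ)/√u − r⁴ sin²2θ/(4u^{3/2}),  u = L² − r² sin²θ = 0.00400783 m².
Substituting r = 0.0147 m, L = 0.064 m, θ = 140.3°: d²x/dθ² = +0.010638 m.
a = ω²·d²x/dθ² = (302.1)²·(+0.010638) = +970.96 m/s²;  |a| = 970.96 m/s².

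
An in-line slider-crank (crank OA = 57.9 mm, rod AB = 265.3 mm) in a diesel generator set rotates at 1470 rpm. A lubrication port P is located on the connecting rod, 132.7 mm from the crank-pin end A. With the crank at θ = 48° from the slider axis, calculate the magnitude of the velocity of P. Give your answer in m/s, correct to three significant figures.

ω = 153.9 rad/s.  Crank-pin speed |V_A| = rω = 8.913 m/s, perpendicular to OA.
Rod angle: sinφ = −(r/L) sinθ ⇒ φ = -9.334°; ω_rod = −rω cosθ/√(L²−r²sin²θ) = -22.782 rad/s.
V_P = V_A + ω_rod × AP, with AP = 0.1327 m along the rod.
Components: V_Px = −rω sinθ − a·ω_rod·sinφ = -7.114 m/s;  V_Py = rω cosθ + a·ω_rod·cosφ = +2.9809 m/s.
|V_P| = √(V_Px² + V_Py²) = 7.7132 m/s.

7.71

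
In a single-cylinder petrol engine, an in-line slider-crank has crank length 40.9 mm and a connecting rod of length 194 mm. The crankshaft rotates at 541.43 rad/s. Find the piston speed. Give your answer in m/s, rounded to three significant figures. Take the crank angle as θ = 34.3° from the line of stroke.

14.7

ω = 541.4 rad/s
For an in-line slider-crank, x = r cosθ + √(L² − r² sin²θ), so v = −rω sinθ·[1 + r cosθ/√(L² − r² sin²θ)].
With r = 0.0409 m, L = 0.194 m, θ = 34.3°: √(L² − r² sin²θ) = 0.19263 m.
v = −0.0409·541.4·0.56353·[1 + 0.0409·0.82610/0.19263] = -14.668 m/s.
|v| = 14.668 m/s.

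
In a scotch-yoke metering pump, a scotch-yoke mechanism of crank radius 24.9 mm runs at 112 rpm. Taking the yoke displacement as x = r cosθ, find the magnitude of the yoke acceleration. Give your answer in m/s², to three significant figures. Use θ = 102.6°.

0.747

ω = 11.73 rad/s (from 112 rpm).
x = r cosθ ⇒ ẍ = −rω² cosθ (ω constant).
|a| = rω²|cosθ| = 0.0249·(11.73)²·|cos 102.6°| = 0.7472 m/s².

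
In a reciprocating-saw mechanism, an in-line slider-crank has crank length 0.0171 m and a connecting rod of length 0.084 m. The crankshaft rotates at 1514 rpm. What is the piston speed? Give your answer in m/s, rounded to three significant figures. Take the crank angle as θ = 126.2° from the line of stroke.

1.92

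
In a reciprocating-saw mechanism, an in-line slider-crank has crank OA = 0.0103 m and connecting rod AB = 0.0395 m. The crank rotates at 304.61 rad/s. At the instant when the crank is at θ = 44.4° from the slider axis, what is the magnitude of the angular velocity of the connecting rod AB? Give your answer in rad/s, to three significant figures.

57.7

ω = 304.6 rad/s
The rod makes angle φ with the slider axis where L sinφ = r sinθ; differentiating, L cosφ·φ̇ = r ω cosθ.
L cosφ = √(L² − r² sin²θ) = 0.038837 m.
|ω_rod| = r ω |cosθ| / √(L² − r² sin²θ) = 0.0103·304.6·0.71447/0.038837 = 57.719 rad/s.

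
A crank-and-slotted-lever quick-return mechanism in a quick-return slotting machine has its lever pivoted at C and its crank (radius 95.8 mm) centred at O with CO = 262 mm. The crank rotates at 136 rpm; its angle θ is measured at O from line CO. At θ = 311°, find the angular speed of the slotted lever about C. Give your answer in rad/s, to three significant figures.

3.30

ω = 14.24 rad/s (from 136 rpm).
Crank pin A relative to C: A = (d + r cosθ, r sinθ); lever angle φ = atan2(r sinθ, d + r cosθ).
Differentiating tanφ: φ̇ = rω(d cosθ + r)/(d² + r² + 2dr cosθ).
d² + r² + 2dr cosθ = |CA|² = 0.110755 m²;  d cosθ + r = +0.26769 m.
|ω_lever| = |0.0958·14.24·+0.26769| / 0.110755 = 3.2976 rad/s.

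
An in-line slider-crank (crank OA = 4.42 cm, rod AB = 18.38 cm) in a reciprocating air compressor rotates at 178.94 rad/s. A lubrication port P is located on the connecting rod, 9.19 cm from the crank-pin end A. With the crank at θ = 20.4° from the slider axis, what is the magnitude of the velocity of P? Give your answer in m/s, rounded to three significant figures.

ω = 178.9 rad/s.  Crank-pin speed |V_A| = rω = 7.9091 m/s, perpendicular to OA.
Rod angle: sinφ = −(r/L) sinθ ⇒ φ = -4.808°; ω_rod = −rω cosθ/√(L²−r²sin²θ) = -40.475 rad/s.
V_P = V_A + ω_rod × AP, with AP = 0.0919 m along the rod.
Components: V_Px = −rω sinθ − a·ω_rod·sinφ = -3.0687 m/s;  V_Py = rω cosθ + a·ω_rod·cosφ = +3.7066 m/s.
|V_P| = √(V_Px² + V_Py²) = 4.812 m/s.

4.81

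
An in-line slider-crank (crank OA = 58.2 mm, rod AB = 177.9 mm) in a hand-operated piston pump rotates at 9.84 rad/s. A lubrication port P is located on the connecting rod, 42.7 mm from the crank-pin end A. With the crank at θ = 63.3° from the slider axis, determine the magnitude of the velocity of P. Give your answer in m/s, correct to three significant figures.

ω = 9.84 rad/s.  Crank-pin speed |V_A| = rω = 0.57269 m/s, perpendicular to OA.
Rod angle: sinφ = −(r/L) sinθ ⇒ φ = -16.994°; ω_rod = −rω cosθ/√(L²−r²sin²θ) = -1.5125 rad/s.
V_P = V_A + ω_rod × AP, with AP = 0.0427 m along the rod.
Components: V_Px = −rω sinθ − a·ω_rod·sinφ = -0.5305 m/s;  V_Py = rω cosθ + a·ω_rod·cosφ = +0.19556 m/s.
|V_P| = √(V_Px² + V_Py²) = 0.56539 m/s.

0.565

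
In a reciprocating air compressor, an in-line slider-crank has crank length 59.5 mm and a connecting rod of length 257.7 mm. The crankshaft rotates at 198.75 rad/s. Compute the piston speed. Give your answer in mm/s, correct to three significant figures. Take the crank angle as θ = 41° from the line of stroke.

9130

ω = 198.8 rad/s
For an in-line slider-crank, x = r cosθ + √(L² − r² sin²θ), so v = −rω sinθ·[1 + r cosθ/√(L² − r² sin²θ)].
With r = 0.0595 m, L = 0.2577 m, θ = 41°: √(L² − r² sin²θ) = 0.25473 m.
v = −0.0595·198.8·0.65606·[1 + 0.0595·0.75471/0.25473] = -9.126 m/s.
|v| = 9.126 m/s = 9126 mm/s.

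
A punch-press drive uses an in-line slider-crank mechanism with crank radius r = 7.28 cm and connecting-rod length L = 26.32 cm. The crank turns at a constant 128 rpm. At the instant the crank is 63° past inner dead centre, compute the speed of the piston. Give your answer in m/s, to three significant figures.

ω = 2π·128/60 = 13.4 rad/s
For an in-line slider-crank, x = r cosθ + √(L² − r² sin²θ), so v = −rω sinθ·[1 + r cosθ/√(L² − r² sin²θ)].
With r = 0.0728 m, L = 0.2632 m, θ = 63°: √(L² − r² sin²θ) = 0.25508 m.
v = −0.0728·13.4·0.89101·[1 + 0.0728·0.45399/0.25508] = -0.98212 m/s.
|v| = 0.98212 m/s.

0.982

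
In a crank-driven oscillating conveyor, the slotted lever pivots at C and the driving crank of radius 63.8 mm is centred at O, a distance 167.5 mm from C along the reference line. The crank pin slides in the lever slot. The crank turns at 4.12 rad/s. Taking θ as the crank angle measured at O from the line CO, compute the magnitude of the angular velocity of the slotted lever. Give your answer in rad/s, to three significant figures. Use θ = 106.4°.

ω = 4.12 rad/s
Crank pin A relative to C: A = (d + r cosθ, r sinθ); lever angle φ = atan2(r sinθ, d + r cosθ).
Differentiating tanφ: φ̇ = rω(d cosθ + r)/(d² + r² + 2dr cosθ).
d² + r² + 2dr cosθ = |CA|² = 0.0260922 m²;  d cosθ + r = +0.016508 m.
|ω_lever| = |0.0638·4.12·+0.016508| / 0.0260922 = 0.1663 rad/s.

0.166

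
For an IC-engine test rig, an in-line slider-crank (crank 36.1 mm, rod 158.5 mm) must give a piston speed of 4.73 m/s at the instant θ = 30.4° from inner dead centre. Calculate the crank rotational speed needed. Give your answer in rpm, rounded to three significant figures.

2060

For an in-line slider-crank, |v_piston| = rω|sinθ|·[1 + r cosθ/√(L² − r² sin²θ)].
With r = 0.0361 m, L = 0.1585 m, θ = 30.4°: the bracketed kinematic factor |dx/dθ| = 0.021881 m.
ω = v/|dx/dθ| = 4.73/0.021881 = 216.17 rad/s.
N = 60ω/(2π) = 2064.3 rpm.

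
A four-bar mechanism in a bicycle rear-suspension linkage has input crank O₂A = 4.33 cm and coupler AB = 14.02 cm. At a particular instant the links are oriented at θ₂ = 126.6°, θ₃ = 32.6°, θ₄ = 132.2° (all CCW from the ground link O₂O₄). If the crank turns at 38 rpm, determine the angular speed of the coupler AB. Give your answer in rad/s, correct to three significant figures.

ω₂ = 3.979 rad/s (from 38 rpm).
Differentiating the loop-closure r₂e^{iθ₂}+r₃e^{iθ₃}=r₁+r₄e^{iθ₄} gives r₂ω₂e^{iθ₂}+r₃ω₃e^{iθ₃}=r₄ω₄e^{iθ₄}.
Eliminating the other unknown: ω₃ = r₂ω₂ sin(θ₄−θ₂) / [r₃ sin(θ₃−θ₄)].
Numerator sine = +0.09758; denominator sine = -0.98600.
Result = 0.0433·3.979·(+0.09758) / (0.1402·(-0.98600)) = -0.12163 rad/s; magnitude 0.12163 rad/s.

0.122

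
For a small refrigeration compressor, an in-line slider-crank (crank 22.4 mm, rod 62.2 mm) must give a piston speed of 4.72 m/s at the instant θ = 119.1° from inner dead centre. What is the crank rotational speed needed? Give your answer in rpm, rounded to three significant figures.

For an in-line slider-crank, |v_piston| = rω|sinθ|·[1 + r cosθ/√(L² − r² sin²θ)].
With r = 0.0224 m, L = 0.0622 m, θ = 119.1°: the bracketed kinematic factor |dx/dθ| = 0.015961 m.
ω = v/|dx/dθ| = 4.72/0.015961 = 295.72 rad/s.
N = 60ω/(2π) = 2823.9 rpm.

2820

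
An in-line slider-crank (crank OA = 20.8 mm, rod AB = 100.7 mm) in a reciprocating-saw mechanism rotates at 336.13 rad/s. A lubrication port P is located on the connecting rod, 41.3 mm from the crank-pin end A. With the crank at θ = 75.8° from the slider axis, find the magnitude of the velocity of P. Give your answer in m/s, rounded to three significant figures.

ω = 336.1 rad/s.  Crank-pin speed |V_A| = rω = 6.9915 m/s, perpendicular to OA.
Rod angle: sinφ = −(r/L) sinθ ⇒ φ = -11.551°; ω_rod = −rω cosθ/√(L²−r²sin²θ) = -17.384 rad/s.
V_P = V_A + ω_rod × AP, with AP = 0.0413 m along the rod.
Components: V_Px = −rω sinθ − a·ω_rod·sinφ = -6.9216 m/s;  V_Py = rω cosθ + a·ω_rod·cosφ = +1.0117 m/s.
|V_P| = √(V_Px² + V_Py²) = 6.9952 m/s.

7.00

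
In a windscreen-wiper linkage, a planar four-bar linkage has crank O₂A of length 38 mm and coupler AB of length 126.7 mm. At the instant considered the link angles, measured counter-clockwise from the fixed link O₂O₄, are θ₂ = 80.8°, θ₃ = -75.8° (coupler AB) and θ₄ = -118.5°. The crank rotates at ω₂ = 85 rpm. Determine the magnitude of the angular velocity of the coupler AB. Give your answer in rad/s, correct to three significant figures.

ω₂ = 8.901 rad/s (from 85 rpm).
Differentiating the loop-closure r₂e^{iθ₂}+r₃e^{iθ₃}=r₁+r₄e^{iθ₄} gives r₂ω₂e^{iθ₂}+r₃ω₃e^{iθ₃}=r₄ω₄e^{iθ₄}.
Eliminating the other unknown: ω₃ = r₂ω₂ sin(θ₄−θ₂) / [r₃ sin(θ₃−θ₄)].
Numerator sine = +0.33051; denominator sine = +0.67816.
Result = 0.038·8.901·(+0.33051) / (0.1267·(+0.67816)) = +1.3011 rad/s; magnitude 1.3011 rad/s.

1.30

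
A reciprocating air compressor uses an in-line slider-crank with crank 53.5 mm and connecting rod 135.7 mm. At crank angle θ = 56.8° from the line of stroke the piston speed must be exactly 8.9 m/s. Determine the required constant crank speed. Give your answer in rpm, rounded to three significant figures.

For an in-line slider-crank, |v_piston| = rω|sinθ|·[1 + r cosθ/√(L² − r² sin²θ)].
With r = 0.0535 m, L = 0.1357 m, θ = 56.8°: the bracketed kinematic factor |dx/dθ| = 0.055004 m.
ω = v/|dx/dθ| = 8.9/0.055004 = 161.81 rad/s.
N = 60ω/(2π) = 1545.1 rpm.

1550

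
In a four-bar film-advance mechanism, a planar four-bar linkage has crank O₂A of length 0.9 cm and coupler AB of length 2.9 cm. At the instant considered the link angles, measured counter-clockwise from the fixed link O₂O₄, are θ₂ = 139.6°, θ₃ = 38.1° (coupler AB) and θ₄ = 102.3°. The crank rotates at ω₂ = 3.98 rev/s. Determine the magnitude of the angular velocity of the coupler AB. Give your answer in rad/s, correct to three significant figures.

5.22

ω₂ = 25.01 rad/s (from 3.98 rev/s).
Differentiating the loop-closure r₂e^{iθ₂}+r₃e^{iθ₃}=r₁+r₄e^{iθ₄} gives r₂ω₂e^{iθ₂}+r₃ω₃e^{iθ₃}=r₄ω₄e^{iθ₄}.
Eliminating the other unknown: ω₃ = r₂ω₂ sin(θ₄−θ₂) / [r₃ sin(θ₃−θ₄)].
Numerator sine = -0.60599; denominator sine = -0.90032.
Result = 0.009·25.01·(-0.60599) / (0.029·(-0.90032)) = +5.2237 rad/s; magnitude 5.2237 rad/s.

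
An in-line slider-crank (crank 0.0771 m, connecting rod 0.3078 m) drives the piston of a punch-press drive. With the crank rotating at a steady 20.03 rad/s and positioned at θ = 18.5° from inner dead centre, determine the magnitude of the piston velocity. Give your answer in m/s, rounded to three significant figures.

0.607

ω = 20.03 rad/s
For an in-line slider-crank, x = r cosθ + √(L² − r² sin²θ), so v = −rω sinθ·[1 + r cosθ/√(L² − r² sin²θ)].
With r = 0.0771 m, L = 0.3078 m, θ = 18.5°: √(L² − r² sin²θ) = 0.30683 m.
v = −0.0771·20.03·0.31730·[1 + 0.0771·0.94832/0.30683] = -0.60679 m/s.
|v| = 0.60679 m/s.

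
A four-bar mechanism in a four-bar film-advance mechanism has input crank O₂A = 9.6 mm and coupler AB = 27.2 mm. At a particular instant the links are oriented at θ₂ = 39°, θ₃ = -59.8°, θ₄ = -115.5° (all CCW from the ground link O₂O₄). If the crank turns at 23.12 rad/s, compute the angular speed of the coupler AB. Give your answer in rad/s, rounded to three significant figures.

4.25

ω₂ = 23.12 rad/s
Differentiating the loop-closure r₂e^{iθ₂}+r₃e^{iθ₃}=r₁+r₄e^{iθ₄} gives r₂ω₂e^{iθ₂}+r₃ω₃e^{iθ₃}=r₄ω₄e^{iθ₄}.
Eliminating the other unknown: ω₃ = r₂ω₂ sin(θ₄−θ₂) / [r₃ sin(θ₃−θ₄)].
Numerator sine = -0.43051; denominator sine = +0.82610.
Result = 0.0096·23.12·(-0.43051) / (0.0272·(+0.82610)) = -4.2525 rad/s; magnitude 4.2525 rad/s.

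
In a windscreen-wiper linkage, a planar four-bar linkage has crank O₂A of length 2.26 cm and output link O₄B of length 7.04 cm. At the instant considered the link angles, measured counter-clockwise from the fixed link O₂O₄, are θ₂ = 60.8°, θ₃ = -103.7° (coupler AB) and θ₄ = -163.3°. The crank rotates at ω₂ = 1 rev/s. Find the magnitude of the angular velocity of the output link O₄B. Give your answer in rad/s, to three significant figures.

ω₂ = 6.283 rad/s (from 1 rev/s).
Differentiating the loop-closure r₂e^{iθ₂}+r₃e^{iθ₃}=r₁+r₄e^{iθ₄} gives r₂ω₂e^{iθ₂}+r₃ω₃e^{iθ₃}=r₄ω₄e^{iθ₄}.
Eliminating the other unknown: ω₄ = r₂ω₂ sin(θ₂−θ₃) / [r₄ sin(θ₄−θ₃)].
Numerator sine = +0.26724; denominator sine = -0.86251.
Result = 0.0226·6.283·(+0.26724) / (0.0704·(-0.86251)) = -0.62495 rad/s; magnitude 0.62495 rad/s.

0.625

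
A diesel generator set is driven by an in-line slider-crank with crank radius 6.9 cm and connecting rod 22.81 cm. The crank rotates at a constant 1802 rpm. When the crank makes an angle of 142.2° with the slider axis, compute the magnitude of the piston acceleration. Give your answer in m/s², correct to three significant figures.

ω = 2π·1802/60 = 188.7 rad/s
x(θ) = r cosθ + √(L² − r² sin²θ); with ω constant, a = ω²·d²x/dθ².
d²x/dθ² = −r cosθ − r²(cos2θ)/√u − r⁴ sin²2θ/(4u^{3/2}),  u = L² − r² sin²θ = 0.0502411 m².
Substituting r = 0.069 m, L = 0.2281 m, θ = 142.2°: d²x/dθ² = +0.048766 m.
a = ω²·d²x/dθ² = (188.7)²·(+0.048766) = +1736.5 m/s²;  |a| = 1736.5 m/s².

1740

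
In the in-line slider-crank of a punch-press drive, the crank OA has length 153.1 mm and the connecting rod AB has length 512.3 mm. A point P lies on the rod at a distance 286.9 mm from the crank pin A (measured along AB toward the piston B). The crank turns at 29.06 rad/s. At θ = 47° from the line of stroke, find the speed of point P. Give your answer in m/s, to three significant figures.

3.87

ω = 29.06 rad/s.  Crank-pin speed |V_A| = rω = 4.4491 m/s, perpendicular to OA.
Rod angle: sinφ = −(r/L) sinθ ⇒ φ = -12.625°; ω_rod = −rω cosθ/√(L²−r²sin²θ) = -6.0696 rad/s.
V_P = V_A + ω_rod × AP, with AP = 0.2869 m along the rod.
Components: V_Px = −rω sinθ − a·ω_rod·sinφ = -3.6345 m/s;  V_Py = rω cosθ + a·ω_rod·cosφ = +1.335 m/s.
|V_P| = √(V_Px² + V_Py²) = 3.8719 m/s.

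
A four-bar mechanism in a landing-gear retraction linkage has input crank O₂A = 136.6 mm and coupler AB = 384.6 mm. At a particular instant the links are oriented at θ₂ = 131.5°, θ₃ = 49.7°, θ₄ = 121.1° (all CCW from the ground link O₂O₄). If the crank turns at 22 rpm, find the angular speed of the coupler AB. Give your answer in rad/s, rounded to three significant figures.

0.156

ω₂ = 2.304 rad/s (from 22 rpm).
Differentiating the loop-closure r₂e^{iθ₂}+r₃e^{iθ₃}=r₁+r₄e^{iθ₄} gives r₂ω₂e^{iθ₂}+r₃ω₃e^{iθ₃}=r₄ω₄e^{iθ₄}.
Eliminating the other unknown: ω₃ = r₂ω₂ sin(θ₄−θ₂) / [r₃ sin(θ₃−θ₄)].
Numerator sine = -0.18052; denominator sine = -0.94777.
Result = 0.1366·2.304·(-0.18052) / (0.3846·(-0.94777)) = +0.15585 rad/s; magnitude 0.15585 rad/s.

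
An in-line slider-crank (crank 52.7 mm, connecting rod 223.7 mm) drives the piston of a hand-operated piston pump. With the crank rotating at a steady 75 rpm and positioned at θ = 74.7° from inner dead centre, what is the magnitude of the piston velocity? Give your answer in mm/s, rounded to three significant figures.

ω = 2π·75/60 = 7.854 rad/s
For an in-line slider-crank, x = r cosθ + √(L² − r² sin²θ), so v = −rω sinθ·[1 + r cosθ/√(L² − r² sin²θ)].
With r = 0.0527 m, L = 0.2237 m, θ = 74.7°: √(L² − r² sin²θ) = 0.21785 m.
v = −0.0527·7.854·0.96456·[1 + 0.0527·0.26387/0.21785] = -0.42472 m/s.
|v| = 0.42472 m/s = 424.72 mm/s.

425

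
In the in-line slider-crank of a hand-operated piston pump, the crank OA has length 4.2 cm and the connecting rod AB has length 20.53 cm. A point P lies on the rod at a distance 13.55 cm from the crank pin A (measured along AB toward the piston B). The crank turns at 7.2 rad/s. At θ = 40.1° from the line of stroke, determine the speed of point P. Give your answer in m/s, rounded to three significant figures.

0.229

ω = 7.2 rad/s.  Crank-pin speed |V_A| = rω = 0.3024 m/s, perpendicular to OA.
Rod angle: sinφ = −(r/L) sinθ ⇒ φ = -7.572°; ω_rod = −rω cosθ/√(L²−r²sin²θ) = -1.1366 rad/s.
V_P = V_A + ω_rod × AP, with AP = 0.1355 m along the rod.
Components: V_Px = −rω sinθ − a·ω_rod·sinφ = -0.21508 m/s;  V_Py = rω cosθ + a·ω_rod·cosφ = +0.078644 m/s.
|V_P| = √(V_Px² + V_Py²) = 0.229 m/s.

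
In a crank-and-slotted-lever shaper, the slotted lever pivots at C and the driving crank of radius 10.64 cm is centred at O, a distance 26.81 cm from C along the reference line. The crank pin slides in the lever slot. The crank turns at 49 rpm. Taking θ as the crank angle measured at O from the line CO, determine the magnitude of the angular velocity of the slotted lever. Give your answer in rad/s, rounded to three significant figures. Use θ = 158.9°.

2.62

ω = 5.131 rad/s (from 49 rpm).
Crank pin A relative to C: A = (d + r cosθ, r sinθ); lever angle φ = atan2(r sinθ, d + r cosθ).
Differentiating tanφ: φ̇ = rω(d cosθ + r)/(d² + r² + 2dr cosθ).
d² + r² + 2dr cosθ = |CA|² = 0.029972 m²;  d cosθ + r = -0.14372 m.
|ω_lever| = |0.1064·5.131·-0.14372| / 0.029972 = 2.6181 rad/s.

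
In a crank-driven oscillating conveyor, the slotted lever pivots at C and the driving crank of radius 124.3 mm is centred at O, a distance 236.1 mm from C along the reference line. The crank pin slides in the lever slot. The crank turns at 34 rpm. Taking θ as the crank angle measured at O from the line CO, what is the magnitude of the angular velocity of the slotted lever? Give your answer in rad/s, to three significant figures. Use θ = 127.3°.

0.233

ω = 3.56 rad/s (from 34 rpm).
Crank pin A relative to C: A = (d + r cosθ, r sinθ); lever angle φ = atan2(r sinθ, d + r cosθ).
Differentiating tanφ: φ̇ = rω(d cosθ + r)/(d² + r² + 2dr cosθ).
d² + r² + 2dr cosθ = |CA|² = 0.0356255 m²;  d cosθ + r = -0.018774 m.
|ω_lever| = |0.1243·3.56·-0.018774| / 0.0356255 = 0.23322 rad/s.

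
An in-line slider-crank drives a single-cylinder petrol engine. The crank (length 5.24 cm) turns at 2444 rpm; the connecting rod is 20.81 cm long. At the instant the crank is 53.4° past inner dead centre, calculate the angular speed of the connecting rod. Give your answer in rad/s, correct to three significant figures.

39.2

ω = 255.9 rad/s (converted from 2444 rpm).
The rod makes angle φ with the slider axis where L sinφ = r sinθ; differentiating, L cosφ·φ̇ = r ω cosθ.
L cosφ = √(L² − r² sin²θ) = 0.2038 m.
|ω_rod| = r ω |cosθ| / √(L² − r² sin²θ) = 0.0524·255.9·0.59622/0.2038 = 39.234 rad/s.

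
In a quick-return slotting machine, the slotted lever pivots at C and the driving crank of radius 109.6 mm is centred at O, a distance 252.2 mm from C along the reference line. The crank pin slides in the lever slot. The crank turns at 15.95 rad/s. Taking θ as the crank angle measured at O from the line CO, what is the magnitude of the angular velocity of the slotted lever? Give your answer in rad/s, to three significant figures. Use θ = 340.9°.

4.76

ω = 15.95 rad/s
Crank pin A relative to C: A = (d + r cosθ, r sinθ); lever angle φ = atan2(r sinθ, d + r cosθ).
Differentiating tanφ: φ̇ = rω(d cosθ + r)/(d² + r² + 2dr cosθ).
d² + r² + 2dr cosθ = |CA|² = 0.127856 m²;  d cosθ + r = +0.34792 m.
|ω_lever| = |0.1096·15.95·+0.34792| / 0.127856 = 4.7569 rad/s.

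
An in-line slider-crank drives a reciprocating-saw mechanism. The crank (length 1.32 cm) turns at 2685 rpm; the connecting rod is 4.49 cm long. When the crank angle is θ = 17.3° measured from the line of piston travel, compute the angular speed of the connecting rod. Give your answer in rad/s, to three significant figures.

ω = 281.2 rad/s (converted from 2685 rpm).
The rod makes angle φ with the slider axis where L sinφ = r sinθ; differentiating, L cosφ·φ̇ = r ω cosθ.
L cosφ = √(L² − r² sin²θ) = 0.044728 m.
|ω_rod| = r ω |cosθ| / √(L² − r² sin²θ) = 0.0132·281.2·0.95476/0.044728 = 79.225 rad/s.

79.2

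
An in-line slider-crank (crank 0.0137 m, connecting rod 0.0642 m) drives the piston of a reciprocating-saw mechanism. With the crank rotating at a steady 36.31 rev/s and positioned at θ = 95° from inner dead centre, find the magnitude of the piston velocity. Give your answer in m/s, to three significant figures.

ω = 2π·36.3 = 228.1 rad/s
For an in-line slider-crank, x = r cosθ + √(L² − r² sin²θ), so v = −rω sinθ·[1 + r cosθ/√(L² − r² sin²θ)].
With r = 0.0137 m, L = 0.0642 m, θ = 95°: √(L² − r² sin²θ) = 0.062733 m.
v = −0.0137·228.1·0.99619·[1 + 0.0137·-0.08716/0.062733] = -3.0544 m/s.
|v| = 3.0544 m/s.

3.05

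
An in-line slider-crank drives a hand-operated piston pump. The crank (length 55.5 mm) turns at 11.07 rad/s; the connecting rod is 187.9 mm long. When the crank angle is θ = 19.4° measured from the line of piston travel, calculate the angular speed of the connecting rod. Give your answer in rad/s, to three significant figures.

3.10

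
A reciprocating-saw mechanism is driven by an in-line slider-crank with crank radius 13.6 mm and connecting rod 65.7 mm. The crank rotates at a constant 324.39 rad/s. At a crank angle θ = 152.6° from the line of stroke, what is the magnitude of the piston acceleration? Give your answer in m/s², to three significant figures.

1100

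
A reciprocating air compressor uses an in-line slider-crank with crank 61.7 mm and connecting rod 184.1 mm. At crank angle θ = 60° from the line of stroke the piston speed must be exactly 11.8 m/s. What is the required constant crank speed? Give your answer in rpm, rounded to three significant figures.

1790

For an in-line slider-crank, |v_piston| = rω|sinθ|·[1 + r cosθ/√(L² − r² sin²θ)].
With r = 0.0617 m, L = 0.1841 m, θ = 60°: the bracketed kinematic factor |dx/dθ| = 0.062791 m.
ω = v/|dx/dθ| = 11.8/0.062791 = 187.93 rad/s.
N = 60ω/(2π) = 1794.6 rpm.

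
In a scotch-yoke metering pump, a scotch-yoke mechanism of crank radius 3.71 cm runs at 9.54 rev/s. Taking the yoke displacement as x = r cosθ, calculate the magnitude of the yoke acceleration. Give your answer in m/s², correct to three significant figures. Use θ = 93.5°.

8.14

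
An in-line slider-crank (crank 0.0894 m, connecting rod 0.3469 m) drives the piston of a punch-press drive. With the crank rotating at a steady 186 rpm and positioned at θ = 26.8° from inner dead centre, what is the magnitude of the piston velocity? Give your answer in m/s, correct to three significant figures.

0.967

ω = 2π·186/60 = 19.48 rad/s
For an in-line slider-crank, x = r cosθ + √(L² − r² sin²θ), so v = −rω sinθ·[1 + r cosθ/√(L² − r² sin²θ)].
With r = 0.0894 m, L = 0.3469 m, θ = 26.8°: √(L² − r² sin²θ) = 0.34455 m.
v = −0.0894·19.48·0.45088·[1 + 0.0894·0.89259/0.34455] = -0.96696 m/s.
|v| = 0.96696 m/s.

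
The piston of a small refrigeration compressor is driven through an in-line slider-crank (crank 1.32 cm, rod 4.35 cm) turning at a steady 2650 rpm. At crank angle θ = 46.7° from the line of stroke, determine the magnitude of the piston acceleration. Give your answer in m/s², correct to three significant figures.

ω = 2π·2650/60 = 277.5 rad/s
x(θ) = r cosθ + √(L² − r² sin²θ); with ω constant, a = ω²·d²x/dθ².
d²x/dθ² = −r cosθ − r²(cos2θ)/√u − r⁴ sin²2θ/(4u^{3/2}),  u = L² − r² sin²θ = 0.00179996 m².
Substituting r = 0.0132 m, L = 0.0435 m, θ = 46.7°: d²x/dθ² = -0.0089083 m.
a = ω²·d²x/dθ² = (277.5)²·(-0.0089083) = -686.03 m/s²;  |a| = 686.03 m/s².

686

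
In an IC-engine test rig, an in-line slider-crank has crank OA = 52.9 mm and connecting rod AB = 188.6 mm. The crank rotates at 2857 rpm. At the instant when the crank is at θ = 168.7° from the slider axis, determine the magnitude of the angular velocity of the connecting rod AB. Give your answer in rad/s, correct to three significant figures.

82.4

ω = 299.2 rad/s (converted from 2857 rpm).
The rod makes angle φ with the slider axis where L sinφ = r sinθ; differentiating, L cosφ·φ̇ = r ω cosθ.
L cosφ = √(L² − r² sin²θ) = 0.18831 m.
|ω_rod| = r ω |cosθ| / √(L² − r² sin²θ) = 0.0529·299.2·0.98061/0.18831 = 82.415 rad/s.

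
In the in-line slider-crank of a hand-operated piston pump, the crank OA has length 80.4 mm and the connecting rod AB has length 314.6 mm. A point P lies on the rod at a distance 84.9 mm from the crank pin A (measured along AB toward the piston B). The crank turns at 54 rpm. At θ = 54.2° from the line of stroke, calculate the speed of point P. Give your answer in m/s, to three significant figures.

0.430

ω = 5.655 rad/s.  Crank-pin speed |V_A| = rω = 0.45465 m/s, perpendicular to OA.
Rod angle: sinφ = −(r/L) sinθ ⇒ φ = -11.963°; ω_rod = −rω cosθ/√(L²−r²sin²θ) = -0.86413 rad/s.
V_P = V_A + ω_rod × AP, with AP = 0.0849 m along the rod.
Components: V_Px = −rω sinθ − a·ω_rod·sinφ = -0.38396 m/s;  V_Py = rω cosθ + a·ω_rod·cosφ = +0.19418 m/s.
|V_P| = √(V_Px² + V_Py²) = 0.43027 m/s.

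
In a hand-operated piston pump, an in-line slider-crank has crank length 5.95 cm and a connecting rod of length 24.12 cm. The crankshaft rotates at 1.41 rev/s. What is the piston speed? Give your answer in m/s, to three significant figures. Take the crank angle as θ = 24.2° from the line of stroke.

0.265

ω = 2π·1.41 = 8.859 rad/s
For an in-line slider-crank, x = r cosθ + √(L² − r² sin²θ), so v = −rω sinθ·[1 + r cosθ/√(L² − r² sin²θ)].
With r = 0.0595 m, L = 0.2412 m, θ = 24.2°: √(L² − r² sin²θ) = 0.23996 m.
v = −0.0595·8.859·0.40992·[1 + 0.0595·0.91212/0.23996] = -0.26495 m/s.
|v| = 0.26495 m/s.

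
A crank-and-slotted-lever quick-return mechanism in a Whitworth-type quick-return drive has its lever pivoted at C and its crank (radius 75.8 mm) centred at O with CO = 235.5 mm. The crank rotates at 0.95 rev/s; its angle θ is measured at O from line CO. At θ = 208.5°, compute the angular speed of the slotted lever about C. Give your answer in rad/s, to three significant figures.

1.99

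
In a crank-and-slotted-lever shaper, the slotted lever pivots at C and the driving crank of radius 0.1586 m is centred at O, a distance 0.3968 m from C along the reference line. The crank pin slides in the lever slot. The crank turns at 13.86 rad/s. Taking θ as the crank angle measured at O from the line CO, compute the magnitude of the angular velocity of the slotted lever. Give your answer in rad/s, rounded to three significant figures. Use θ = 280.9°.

2.49

ω = 13.86 rad/s
Crank pin A relative to C: A = (d + r cosθ, r sinθ); lever angle φ = atan2(r sinθ, d + r cosθ).
Differentiating tanφ: φ̇ = rω(d cosθ + r)/(d² + r² + 2dr cosθ).
d² + r² + 2dr cosθ = |CA|² = 0.206405 m²;  d cosθ + r = +0.23363 m.
|ω_lever| = |0.1586·13.86·+0.23363| / 0.206405 = 2.4882 rad/s.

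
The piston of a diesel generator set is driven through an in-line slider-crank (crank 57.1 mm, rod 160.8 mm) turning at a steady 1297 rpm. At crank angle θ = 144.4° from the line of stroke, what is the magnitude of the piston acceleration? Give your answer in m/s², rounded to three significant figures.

ω = 2π·1297/60 = 135.8 rad/s
x(θ) = r cosθ + √(L² − r² sin²θ); with ω constant, a = ω²·d²x/dθ².
d²x/dθ² = −r cosθ − r²(cos2θ)/√u − r⁴ sin²2θ/(4u^{3/2}),  u = L² − r² sin²θ = 0.0247518 m².
Substituting r = 0.0571 m, L = 0.1608 m, θ = 144.4°: d²x/dθ² = +0.039138 m.
a = ω²·d²x/dθ² = (135.8)²·(+0.039138) = +722 m/s²;  |a| = 722 m/s².

722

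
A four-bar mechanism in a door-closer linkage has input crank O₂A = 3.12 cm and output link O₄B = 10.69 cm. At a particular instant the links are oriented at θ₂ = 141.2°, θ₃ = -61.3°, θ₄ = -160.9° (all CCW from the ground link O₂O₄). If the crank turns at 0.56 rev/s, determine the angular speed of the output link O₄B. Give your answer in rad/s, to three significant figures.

0.399

ω₂ = 3.519 rad/s (from 0.56 rev/s).
Differentiating the loop-closure r₂e^{iθ₂}+r₃e^{iθ₃}=r₁+r₄e^{iθ₄} gives r₂ω₂e^{iθ₂}+r₃ω₃e^{iθ₃}=r₄ω₄e^{iθ₄}.
Eliminating the other unknown: ω₄ = r₂ω₂ sin(θ₂−θ₃) / [r₄ sin(θ₄−θ₃)].
Numerator sine = -0.38268; denominator sine = -0.98600.
Result = 0.0312·3.519·(-0.38268) / (0.1069·(-0.98600)) = +0.39857 rad/s; magnitude 0.39857 rad/s.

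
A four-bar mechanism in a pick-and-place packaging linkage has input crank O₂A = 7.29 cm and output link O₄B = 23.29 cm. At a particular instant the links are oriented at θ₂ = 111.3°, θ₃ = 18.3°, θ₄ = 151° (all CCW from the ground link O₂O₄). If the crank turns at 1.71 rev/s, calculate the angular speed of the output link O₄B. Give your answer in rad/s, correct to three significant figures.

ω₂ = 10.74 rad/s (from 1.71 rev/s).
Differentiating the loop-closure r₂e^{iθ₂}+r₃e^{iθ₃}=r₁+r₄e^{iθ₄} gives r₂ω₂e^{iθ₂}+r₃ω₃e^{iθ₃}=r₄ω₄e^{iθ₄}.
Eliminating the other unknown: ω₄ = r₂ω₂ sin(θ₂−θ₃) / [r₄ sin(θ₄−θ₃)].
Numerator sine = +0.99863; denominator sine = +0.73491.
Result = 0.0729·10.74·(+0.99863) / (0.2329·(+0.73491)) = +4.5698 rad/s; magnitude 4.5698 rad/s.

4.57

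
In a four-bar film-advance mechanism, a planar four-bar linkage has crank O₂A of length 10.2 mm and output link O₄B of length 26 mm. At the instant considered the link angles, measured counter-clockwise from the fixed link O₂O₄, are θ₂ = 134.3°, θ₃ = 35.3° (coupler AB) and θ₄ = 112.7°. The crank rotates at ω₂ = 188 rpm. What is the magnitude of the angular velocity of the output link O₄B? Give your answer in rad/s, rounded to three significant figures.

ω₂ = 19.69 rad/s (from 188 rpm).
Differentiating the loop-closure r₂e^{iθ₂}+r₃e^{iθ₃}=r₁+r₄e^{iθ₄} gives r₂ω₂e^{iθ₂}+r₃ω₃e^{iθ₃}=r₄ω₄e^{iθ₄}.
Eliminating the other unknown: ω₄ = r₂ω₂ sin(θ₂−θ₃) / [r₄ sin(θ₄−θ₃)].
Numerator sine = +0.98769; denominator sine = +0.97592.
Result = 0.0102·19.69·(+0.98769) / (0.026·(+0.97592)) = +7.8166 rad/s; magnitude 7.8166 rad/s.

7.82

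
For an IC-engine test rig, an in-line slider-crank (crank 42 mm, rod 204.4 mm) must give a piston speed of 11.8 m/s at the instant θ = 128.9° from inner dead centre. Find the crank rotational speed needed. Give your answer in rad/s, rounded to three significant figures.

415

For an in-line slider-crank, |v_piston| = rω|sinθ|·[1 + r cosθ/√(L² − r² sin²θ)].
With r = 0.042 m, L = 0.2044 m, θ = 128.9°: the bracketed kinematic factor |dx/dθ| = 0.028414 m.
ω = v/|dx/dθ| = 11.8/0.028414 = 415.29 rad/s.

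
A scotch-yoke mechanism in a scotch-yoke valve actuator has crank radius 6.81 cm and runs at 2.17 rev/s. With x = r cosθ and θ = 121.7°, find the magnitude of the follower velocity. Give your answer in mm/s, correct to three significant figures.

790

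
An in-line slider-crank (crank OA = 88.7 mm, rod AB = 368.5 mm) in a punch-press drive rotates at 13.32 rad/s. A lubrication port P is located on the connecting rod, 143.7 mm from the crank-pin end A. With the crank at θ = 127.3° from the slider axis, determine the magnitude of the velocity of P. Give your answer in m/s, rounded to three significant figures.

ω = 13.32 rad/s.  Crank-pin speed |V_A| = rω = 1.1815 m/s, perpendicular to OA.
Rod angle: sinφ = −(r/L) sinθ ⇒ φ = -11.039°; ω_rod = −rω cosθ/√(L²−r²sin²θ) = +1.9795 rad/s.
V_P = V_A + ω_rod × AP, with AP = 0.1437 m along the rod.
Components: V_Px = −rω sinθ − a·ω_rod·sinφ = -0.88537 m/s;  V_Py = rω cosθ + a·ω_rod·cosφ = -0.43677 m/s.
|V_P| = √(V_Px² + V_Py²) = 0.98724 m/s.

0.987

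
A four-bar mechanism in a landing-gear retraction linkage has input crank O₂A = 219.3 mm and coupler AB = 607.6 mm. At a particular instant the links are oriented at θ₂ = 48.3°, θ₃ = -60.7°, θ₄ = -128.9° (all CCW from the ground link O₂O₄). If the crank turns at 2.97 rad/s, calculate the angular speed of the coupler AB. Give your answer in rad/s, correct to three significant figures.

ω₂ = 2.97 rad/s
Differentiating the loop-closure r₂e^{iθ₂}+r₃e^{iθ₃}=r₁+r₄e^{iθ₄} gives r₂ω₂e^{iθ₂}+r₃ω₃e^{iθ₃}=r₄ω₄e^{iθ₄}.
Eliminating the other unknown: ω₃ = r₂ω₂ sin(θ₄−θ₂) / [r₃ sin(θ₃−θ₄)].
Numerator sine = -0.04885; denominator sine = +0.92849.
Result = 0.2193·2.97·(-0.04885) / (0.6076·(+0.92849)) = -0.056398 rad/s; magnitude 0.056398 rad/s.

0.0564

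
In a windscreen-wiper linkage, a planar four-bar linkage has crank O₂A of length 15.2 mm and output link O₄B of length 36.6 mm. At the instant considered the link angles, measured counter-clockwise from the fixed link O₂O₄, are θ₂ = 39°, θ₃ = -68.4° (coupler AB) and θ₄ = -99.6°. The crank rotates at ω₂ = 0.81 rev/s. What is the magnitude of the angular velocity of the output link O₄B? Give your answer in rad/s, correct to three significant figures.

3.89

ω₂ = 5.089 rad/s (from 0.81 rev/s).
Differentiating the loop-closure r₂e^{iθ₂}+r₃e^{iθ₃}=r₁+r₄e^{iθ₄} gives r₂ω₂e^{iθ₂}+r₃ω₃e^{iθ₃}=r₄ω₄e^{iθ₄}.
Eliminating the other unknown: ω₄ = r₂ω₂ sin(θ₂−θ₃) / [r₄ sin(θ₄−θ₃)].
Numerator sine = +0.95424; denominator sine = -0.51803.
Result = 0.0152·5.089·(+0.95424) / (0.0366·(-0.51803)) = -3.8934 rad/s; magnitude 3.8934 rad/s.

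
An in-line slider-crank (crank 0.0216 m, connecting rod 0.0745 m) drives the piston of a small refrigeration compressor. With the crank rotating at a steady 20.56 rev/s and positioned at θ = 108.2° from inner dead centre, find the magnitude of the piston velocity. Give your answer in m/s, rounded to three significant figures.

2.40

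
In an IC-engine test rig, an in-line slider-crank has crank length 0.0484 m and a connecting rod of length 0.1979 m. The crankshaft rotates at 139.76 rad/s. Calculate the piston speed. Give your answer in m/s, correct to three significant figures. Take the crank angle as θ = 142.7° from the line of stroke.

ω = 139.8 rad/s
For an in-line slider-crank, x = r cosθ + √(L² − r² sin²θ), so v = −rω sinθ·[1 + r cosθ/√(L² − r² sin²θ)].
With r = 0.0484 m, L = 0.1979 m, θ = 142.7°: √(L² − r² sin²θ) = 0.19571 m.
v = −0.0484·139.8·0.60599·[1 + 0.0484·-0.79547/0.19571] = -3.2928 m/s.
|v| = 3.2928 m/s.

3.29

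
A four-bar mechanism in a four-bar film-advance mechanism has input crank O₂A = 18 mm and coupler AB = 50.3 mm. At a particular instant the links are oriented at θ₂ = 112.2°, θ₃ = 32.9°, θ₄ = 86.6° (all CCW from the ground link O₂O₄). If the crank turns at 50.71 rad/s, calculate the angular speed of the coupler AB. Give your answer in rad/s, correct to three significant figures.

ω₂ = 50.71 rad/s
Differentiating the loop-closure r₂e^{iθ₂}+r₃e^{iθ₃}=r₁+r₄e^{iθ₄} gives r₂ω₂e^{iθ₂}+r₃ω₃e^{iθ₃}=r₄ω₄e^{iθ₄}.
Eliminating the other unknown: ω₃ = r₂ω₂ sin(θ₄−θ₂) / [r₃ sin(θ₃−θ₄)].
Numerator sine = -0.43209; denominator sine = -0.80593.
Result = 0.018·50.71·(-0.43209) / (0.0503·(-0.80593)) = +9.7291 rad/s; magnitude 9.7291 rad/s.

9.73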